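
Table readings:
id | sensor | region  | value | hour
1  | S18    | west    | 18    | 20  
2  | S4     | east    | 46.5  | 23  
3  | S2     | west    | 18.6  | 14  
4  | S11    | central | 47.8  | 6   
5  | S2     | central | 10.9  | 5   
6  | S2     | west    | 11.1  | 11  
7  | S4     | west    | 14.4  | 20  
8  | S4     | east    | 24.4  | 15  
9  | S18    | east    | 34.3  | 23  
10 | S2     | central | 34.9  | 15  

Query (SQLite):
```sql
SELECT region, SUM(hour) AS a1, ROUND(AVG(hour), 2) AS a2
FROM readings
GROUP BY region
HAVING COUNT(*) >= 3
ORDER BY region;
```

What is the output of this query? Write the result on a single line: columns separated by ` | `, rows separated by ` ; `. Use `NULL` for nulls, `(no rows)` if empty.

Group readings by region.
Per group compute: SUM(hour), ROUND(AVG(hour), 2).
HAVING: drop groups with fewer than 3 rows.
  central: ids {4, 5, 10} → SUM(hour)=26, ROUND(AVG(hour), 2)=8.67
  east: ids {2, 8, 9} → SUM(hour)=61, ROUND(AVG(hour), 2)=20.33
  west: ids {1, 3, 6, 7} → SUM(hour)=65, ROUND(AVG(hour), 2)=16.25

central | 26 | 8.67 ; east | 61 | 20.33 ; west | 65 | 16.25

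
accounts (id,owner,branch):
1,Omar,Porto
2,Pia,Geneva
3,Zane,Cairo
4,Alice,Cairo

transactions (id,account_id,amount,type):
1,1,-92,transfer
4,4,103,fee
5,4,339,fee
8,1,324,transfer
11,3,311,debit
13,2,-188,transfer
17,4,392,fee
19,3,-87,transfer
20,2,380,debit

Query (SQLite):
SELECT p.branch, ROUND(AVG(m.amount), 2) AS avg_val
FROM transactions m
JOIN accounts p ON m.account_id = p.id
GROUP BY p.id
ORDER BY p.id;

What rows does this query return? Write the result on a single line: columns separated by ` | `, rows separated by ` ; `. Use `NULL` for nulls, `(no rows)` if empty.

Porto | 116 ; Geneva | 96 ; Cairo | 112 ; Cairo | 278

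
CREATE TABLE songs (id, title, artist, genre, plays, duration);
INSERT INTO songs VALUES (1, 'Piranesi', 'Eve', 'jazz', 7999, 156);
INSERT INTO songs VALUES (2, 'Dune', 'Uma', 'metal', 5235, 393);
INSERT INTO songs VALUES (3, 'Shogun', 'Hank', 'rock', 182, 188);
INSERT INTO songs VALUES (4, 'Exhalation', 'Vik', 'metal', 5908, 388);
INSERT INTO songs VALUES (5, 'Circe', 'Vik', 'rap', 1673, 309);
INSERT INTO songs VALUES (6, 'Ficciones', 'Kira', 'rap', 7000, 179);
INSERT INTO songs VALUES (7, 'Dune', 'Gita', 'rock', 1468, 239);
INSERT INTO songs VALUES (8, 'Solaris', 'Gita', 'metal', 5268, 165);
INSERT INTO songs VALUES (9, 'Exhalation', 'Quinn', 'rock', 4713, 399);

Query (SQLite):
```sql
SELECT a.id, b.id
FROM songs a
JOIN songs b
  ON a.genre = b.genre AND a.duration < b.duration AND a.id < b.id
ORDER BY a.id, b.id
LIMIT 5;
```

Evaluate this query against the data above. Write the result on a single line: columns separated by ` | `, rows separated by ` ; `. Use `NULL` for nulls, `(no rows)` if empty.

3 | 7 ; 3 | 9 ; 7 | 9

Pairs (a,b) with same genre, a.duration < b.duration, a.id < b.id.
genre groups: jazz:{1} metal:{2,4,8} rap:{5,6} rock:{3,7,9}
Ordered by (a.id, b.id); first 5.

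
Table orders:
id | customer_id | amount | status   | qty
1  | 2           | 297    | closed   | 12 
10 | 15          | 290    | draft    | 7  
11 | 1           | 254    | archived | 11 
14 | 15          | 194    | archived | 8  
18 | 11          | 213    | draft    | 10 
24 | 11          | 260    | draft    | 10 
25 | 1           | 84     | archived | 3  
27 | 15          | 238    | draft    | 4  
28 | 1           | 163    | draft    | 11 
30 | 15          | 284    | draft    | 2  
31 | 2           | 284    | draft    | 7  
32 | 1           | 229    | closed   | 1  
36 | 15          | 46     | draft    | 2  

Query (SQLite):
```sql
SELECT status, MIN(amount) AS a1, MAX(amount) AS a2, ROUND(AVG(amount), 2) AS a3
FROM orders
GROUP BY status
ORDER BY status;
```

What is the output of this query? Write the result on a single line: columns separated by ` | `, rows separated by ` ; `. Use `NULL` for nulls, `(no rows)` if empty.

archived | 84 | 254 | 177.33 ; closed | 229 | 297 | 263 ; draft | 46 | 290 | 222.25

Group orders by status.
Per group compute: MIN(amount), MAX(amount), ROUND(AVG(amount), 2).
  archived: ids {11, 14, 25} → MIN(amount)=84, MAX(amount)=254, ROUND(AVG(amount), 2)=177.33
  closed: ids {1, 32} → MIN(amount)=229, MAX(amount)=297, ROUND(AVG(amount), 2)=263
  draft: ids {10, 18, 24, 27, 28, 30, 31, 36} → MIN(amount)=46, MAX(amount)=290, ROUND(AVG(amount), 2)=222.25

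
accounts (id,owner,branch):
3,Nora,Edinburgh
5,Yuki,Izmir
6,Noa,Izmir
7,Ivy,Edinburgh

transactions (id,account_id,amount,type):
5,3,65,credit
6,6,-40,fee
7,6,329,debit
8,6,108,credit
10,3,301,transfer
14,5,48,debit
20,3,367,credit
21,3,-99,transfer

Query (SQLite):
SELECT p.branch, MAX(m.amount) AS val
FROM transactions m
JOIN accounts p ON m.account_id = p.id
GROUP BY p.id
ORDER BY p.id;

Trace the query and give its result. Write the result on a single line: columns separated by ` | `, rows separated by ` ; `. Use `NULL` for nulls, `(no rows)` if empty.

Join each transactions row to its accounts via account_id.
Group joined rows by accounts.id; compute MAX(m.amount) per group.
  3: ids {5, 10, 20, 21} → MAX(m.amount)=367
  5: ids {14} → MAX(m.amount)=48
  6: ids {6, 7, 8} → MAX(m.amount)=329

Edinburgh | 367 ; Izmir | 48 ; Izmir | 329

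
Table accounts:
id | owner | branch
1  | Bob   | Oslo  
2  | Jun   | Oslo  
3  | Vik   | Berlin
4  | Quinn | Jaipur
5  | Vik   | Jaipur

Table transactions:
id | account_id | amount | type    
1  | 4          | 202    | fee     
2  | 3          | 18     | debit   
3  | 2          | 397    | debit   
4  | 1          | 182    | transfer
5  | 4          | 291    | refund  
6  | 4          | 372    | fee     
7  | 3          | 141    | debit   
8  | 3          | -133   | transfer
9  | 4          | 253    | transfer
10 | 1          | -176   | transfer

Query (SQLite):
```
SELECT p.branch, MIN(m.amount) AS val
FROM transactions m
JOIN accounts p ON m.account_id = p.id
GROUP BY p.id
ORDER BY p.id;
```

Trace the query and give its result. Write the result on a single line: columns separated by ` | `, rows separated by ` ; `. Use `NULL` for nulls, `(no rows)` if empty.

Oslo | -176 ; Oslo | 397 ; Berlin | -133 ; Jaipur | 202

Join each transactions row to its accounts via account_id.
Group joined rows by accounts.id; compute MIN(m.amount) per group.
  1: ids {4, 10} → MIN(m.amount)=-176
  2: ids {3} → MIN(m.amount)=397
  3: ids {2, 7, 8} → MIN(m.amount)=-133
  4: ids {1, 5, 6, 9} → MIN(m.amount)=202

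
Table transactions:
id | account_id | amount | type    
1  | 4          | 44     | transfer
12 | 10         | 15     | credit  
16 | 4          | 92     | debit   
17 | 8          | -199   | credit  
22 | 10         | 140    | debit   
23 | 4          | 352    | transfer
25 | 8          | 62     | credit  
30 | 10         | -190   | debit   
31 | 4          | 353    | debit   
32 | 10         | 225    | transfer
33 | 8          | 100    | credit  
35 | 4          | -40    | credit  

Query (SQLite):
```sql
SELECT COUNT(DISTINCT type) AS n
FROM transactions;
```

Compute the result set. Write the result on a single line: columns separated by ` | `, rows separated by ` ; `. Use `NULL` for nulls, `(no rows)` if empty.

Count distinct non-NULL type values.

3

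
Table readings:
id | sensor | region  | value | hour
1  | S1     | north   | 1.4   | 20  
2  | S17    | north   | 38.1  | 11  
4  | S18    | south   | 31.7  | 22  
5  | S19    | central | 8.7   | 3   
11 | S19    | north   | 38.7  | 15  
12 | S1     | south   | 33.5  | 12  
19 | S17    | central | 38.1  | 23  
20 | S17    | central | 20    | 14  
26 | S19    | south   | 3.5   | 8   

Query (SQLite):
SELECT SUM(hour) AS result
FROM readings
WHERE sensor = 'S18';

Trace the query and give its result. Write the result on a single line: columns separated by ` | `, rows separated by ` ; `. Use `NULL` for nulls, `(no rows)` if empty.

Rows where sensor='S18' → hour values: [22].
SUM of non-NULL values = 22.

22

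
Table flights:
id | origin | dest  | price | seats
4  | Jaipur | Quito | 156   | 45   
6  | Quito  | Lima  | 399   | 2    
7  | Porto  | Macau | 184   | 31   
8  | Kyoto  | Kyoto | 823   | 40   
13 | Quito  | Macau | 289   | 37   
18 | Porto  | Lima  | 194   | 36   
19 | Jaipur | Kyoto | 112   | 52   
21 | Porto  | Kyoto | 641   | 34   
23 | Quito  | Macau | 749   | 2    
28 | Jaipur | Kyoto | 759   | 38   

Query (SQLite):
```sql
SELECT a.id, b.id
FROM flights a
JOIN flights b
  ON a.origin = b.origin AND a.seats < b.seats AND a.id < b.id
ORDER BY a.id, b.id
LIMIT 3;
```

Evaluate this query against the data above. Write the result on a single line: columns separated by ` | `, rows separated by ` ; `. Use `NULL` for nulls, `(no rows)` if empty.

4 | 19 ; 6 | 13 ; 7 | 18

Pairs (a,b) with same origin, a.seats < b.seats, a.id < b.id.
origin groups: Jaipur:{4,19,28} Kyoto:{8} Porto:{7,18,21} Quito:{6,13,23}
Ordered by (a.id, b.id); first 3.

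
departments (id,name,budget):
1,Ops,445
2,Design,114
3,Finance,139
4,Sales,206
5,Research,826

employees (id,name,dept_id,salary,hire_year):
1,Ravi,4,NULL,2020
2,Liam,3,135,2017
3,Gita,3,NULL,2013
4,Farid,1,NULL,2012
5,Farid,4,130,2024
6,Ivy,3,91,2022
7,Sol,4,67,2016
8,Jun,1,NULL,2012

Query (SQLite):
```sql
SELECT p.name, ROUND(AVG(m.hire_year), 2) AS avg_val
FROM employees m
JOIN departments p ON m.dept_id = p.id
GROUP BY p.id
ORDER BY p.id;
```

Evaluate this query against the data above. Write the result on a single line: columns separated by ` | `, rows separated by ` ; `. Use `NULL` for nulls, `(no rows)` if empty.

Ops | 2012 ; Finance | 2017.33 ; Sales | 2020

Join each employees row to its departments via dept_id.
Group joined rows by departments.id; compute ROUND(AVG(m.hire_year), 2) per group.
  1: ids {4, 8} → ROUND(AVG(m.hire_year), 2)=2012
  3: ids {2, 3, 6} → ROUND(AVG(m.hire_year), 2)=2017.33
  4: ids {1, 5, 7} → ROUND(AVG(m.hire_year), 2)=2020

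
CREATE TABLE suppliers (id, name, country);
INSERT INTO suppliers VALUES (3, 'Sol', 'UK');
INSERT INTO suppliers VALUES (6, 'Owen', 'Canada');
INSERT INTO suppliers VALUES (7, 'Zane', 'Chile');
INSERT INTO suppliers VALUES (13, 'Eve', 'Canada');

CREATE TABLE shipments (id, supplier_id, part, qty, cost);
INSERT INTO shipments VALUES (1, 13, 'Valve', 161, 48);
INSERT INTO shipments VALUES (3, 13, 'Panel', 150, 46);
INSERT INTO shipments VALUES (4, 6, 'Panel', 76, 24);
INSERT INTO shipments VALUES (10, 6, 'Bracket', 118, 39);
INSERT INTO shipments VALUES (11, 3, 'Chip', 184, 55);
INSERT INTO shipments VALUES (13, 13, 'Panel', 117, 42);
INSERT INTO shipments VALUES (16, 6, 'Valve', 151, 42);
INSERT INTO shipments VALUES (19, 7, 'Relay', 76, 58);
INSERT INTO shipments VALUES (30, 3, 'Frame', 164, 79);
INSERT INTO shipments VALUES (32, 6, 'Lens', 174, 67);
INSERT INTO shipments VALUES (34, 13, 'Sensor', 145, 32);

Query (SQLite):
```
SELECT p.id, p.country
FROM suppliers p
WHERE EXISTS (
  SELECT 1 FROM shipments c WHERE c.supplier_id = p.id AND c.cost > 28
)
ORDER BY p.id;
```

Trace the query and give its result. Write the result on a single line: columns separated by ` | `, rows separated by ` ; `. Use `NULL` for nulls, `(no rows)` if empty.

3 | UK ; 6 | Canada ; 7 | Chile ; 13 | Canada

For each suppliers row, check whether any shipments with matching supplier_id has cost > 28.
Keep rows where that is true.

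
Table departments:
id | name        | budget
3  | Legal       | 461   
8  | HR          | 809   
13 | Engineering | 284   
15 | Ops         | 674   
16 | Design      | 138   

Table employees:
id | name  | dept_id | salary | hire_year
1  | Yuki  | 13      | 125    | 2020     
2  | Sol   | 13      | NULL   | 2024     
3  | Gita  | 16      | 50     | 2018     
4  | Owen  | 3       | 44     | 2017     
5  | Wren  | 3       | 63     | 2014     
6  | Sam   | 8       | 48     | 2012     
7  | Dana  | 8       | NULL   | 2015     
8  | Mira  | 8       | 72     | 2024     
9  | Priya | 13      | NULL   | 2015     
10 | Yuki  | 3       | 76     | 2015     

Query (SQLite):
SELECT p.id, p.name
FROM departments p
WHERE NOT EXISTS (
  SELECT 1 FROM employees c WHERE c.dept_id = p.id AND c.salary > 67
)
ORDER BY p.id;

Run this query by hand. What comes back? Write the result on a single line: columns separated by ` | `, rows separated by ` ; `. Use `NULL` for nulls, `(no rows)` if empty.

15 | Ops ; 16 | Design

For each departments row, check whether any employees with matching dept_id has salary > 67.
Keep rows where that is false.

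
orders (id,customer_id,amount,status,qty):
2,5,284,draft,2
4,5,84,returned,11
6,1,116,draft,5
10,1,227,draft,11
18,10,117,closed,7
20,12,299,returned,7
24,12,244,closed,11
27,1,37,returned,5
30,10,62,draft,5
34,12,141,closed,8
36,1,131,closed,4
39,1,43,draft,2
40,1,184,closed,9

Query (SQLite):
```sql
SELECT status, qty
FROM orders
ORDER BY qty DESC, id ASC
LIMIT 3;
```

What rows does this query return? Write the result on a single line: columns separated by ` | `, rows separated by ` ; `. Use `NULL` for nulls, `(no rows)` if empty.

Sort by qty desc, tiebreak id asc: (11, id=4), (11, id=10), (11, id=24), (9, id=40), (8, id=34), (7, id=18) …. Take first 3.

returned | 11 ; draft | 11 ; closed | 11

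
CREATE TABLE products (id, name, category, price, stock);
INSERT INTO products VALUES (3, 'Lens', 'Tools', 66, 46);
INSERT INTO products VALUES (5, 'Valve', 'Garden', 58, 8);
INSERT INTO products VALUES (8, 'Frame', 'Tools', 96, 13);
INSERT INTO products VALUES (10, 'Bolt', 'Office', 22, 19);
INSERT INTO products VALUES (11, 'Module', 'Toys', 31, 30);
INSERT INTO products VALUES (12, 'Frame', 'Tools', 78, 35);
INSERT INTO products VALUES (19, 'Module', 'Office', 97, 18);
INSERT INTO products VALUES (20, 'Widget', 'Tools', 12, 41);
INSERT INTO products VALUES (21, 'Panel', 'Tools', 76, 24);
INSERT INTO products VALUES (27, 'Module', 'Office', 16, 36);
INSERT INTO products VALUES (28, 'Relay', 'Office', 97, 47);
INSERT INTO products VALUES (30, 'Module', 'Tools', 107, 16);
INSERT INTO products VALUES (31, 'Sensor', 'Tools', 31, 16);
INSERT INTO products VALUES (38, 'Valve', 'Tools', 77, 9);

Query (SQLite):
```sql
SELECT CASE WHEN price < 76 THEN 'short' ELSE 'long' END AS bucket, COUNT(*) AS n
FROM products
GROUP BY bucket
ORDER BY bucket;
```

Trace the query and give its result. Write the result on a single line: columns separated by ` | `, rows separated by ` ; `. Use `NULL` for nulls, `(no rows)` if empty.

Bucket rows by price < 76 → 'short' else 'long'; count each bucket.

long | 7 ; short | 7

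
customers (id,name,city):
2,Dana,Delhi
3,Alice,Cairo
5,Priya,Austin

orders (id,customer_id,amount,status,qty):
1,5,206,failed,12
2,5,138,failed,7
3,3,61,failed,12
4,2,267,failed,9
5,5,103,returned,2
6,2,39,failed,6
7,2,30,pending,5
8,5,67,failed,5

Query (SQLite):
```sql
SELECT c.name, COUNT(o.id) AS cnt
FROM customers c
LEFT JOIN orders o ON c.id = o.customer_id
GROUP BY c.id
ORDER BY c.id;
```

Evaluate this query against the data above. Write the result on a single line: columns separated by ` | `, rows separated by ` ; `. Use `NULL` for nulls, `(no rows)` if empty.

Dana | 3 ; Alice | 1 ; Priya | 4

LEFT JOIN keeps every customers row; unmatched ones get NULL for orders columns.
Group by customers.id and compute COUNT(o.id). COUNT(col) of an all-NULL group is 0.
  2: ids {4, 6, 7} → COUNT(o.id)=3
  3: ids {3} → COUNT(o.id)=1
  5: ids {1, 2, 5, 8} → COUNT(o.id)=4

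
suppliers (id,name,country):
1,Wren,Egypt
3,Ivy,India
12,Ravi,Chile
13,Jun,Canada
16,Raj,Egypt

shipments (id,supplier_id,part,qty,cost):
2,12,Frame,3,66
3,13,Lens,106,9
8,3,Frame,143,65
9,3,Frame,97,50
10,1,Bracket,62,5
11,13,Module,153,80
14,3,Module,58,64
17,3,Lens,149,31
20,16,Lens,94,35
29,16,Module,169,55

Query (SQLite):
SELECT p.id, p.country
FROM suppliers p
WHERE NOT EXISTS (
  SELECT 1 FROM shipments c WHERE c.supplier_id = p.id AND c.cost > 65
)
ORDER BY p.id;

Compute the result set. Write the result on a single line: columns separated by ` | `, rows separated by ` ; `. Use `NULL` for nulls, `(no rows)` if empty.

1 | Egypt ; 3 | India ; 16 | Egypt

For each suppliers row, check whether any shipments with matching supplier_id has cost > 65.
Keep rows where that is false.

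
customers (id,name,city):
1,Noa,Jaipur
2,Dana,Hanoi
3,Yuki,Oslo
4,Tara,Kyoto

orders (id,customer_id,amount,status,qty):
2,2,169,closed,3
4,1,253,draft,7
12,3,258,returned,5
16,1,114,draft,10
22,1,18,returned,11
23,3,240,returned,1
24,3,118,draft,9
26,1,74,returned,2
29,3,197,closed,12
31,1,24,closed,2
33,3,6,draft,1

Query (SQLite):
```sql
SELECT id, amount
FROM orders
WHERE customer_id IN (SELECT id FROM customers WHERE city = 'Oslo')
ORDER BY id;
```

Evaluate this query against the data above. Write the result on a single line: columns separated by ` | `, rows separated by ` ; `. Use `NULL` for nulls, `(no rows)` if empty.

Inner query: customers.id where city = 'Oslo'.
Outer: keep orders rows whose customer_id is in that set.
Inner query → {3}

12 | 258 ; 23 | 240 ; 24 | 118 ; 29 | 197 ; 33 | 6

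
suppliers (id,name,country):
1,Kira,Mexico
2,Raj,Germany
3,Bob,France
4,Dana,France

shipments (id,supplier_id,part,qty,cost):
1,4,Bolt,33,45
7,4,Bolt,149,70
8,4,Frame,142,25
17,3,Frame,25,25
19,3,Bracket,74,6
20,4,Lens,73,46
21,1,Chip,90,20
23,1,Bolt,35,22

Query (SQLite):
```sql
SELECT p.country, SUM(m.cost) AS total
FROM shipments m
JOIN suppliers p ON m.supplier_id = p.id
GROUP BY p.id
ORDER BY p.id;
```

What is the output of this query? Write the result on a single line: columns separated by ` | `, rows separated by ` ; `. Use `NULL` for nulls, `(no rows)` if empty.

Mexico | 42 ; France | 31 ; France | 186

Join each shipments row to its suppliers via supplier_id.
Group joined rows by suppliers.id; compute SUM(m.cost) per group.
  1: ids {21, 23} → SUM(m.cost)=42
  3: ids {17, 19} → SUM(m.cost)=31
  4: ids {1, 7, 8, 20} → SUM(m.cost)=186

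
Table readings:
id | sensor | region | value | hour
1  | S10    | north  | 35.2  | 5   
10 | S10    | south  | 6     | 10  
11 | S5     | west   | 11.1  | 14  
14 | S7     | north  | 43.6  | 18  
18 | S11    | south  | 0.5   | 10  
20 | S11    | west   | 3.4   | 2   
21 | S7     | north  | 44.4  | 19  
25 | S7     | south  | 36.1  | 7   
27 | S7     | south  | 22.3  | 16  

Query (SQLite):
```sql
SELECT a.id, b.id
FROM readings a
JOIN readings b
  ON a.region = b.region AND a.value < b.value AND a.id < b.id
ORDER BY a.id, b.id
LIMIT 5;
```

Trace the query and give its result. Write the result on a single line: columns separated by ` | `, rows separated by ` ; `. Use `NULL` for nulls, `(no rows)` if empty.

Pairs (a,b) with same region, a.value < b.value, a.id < b.id.
region groups: north:{1,14,21} south:{10,18,25,27} west:{11,20}
Ordered by (a.id, b.id); first 5.

1 | 14 ; 1 | 21 ; 10 | 25 ; 10 | 27 ; 14 | 21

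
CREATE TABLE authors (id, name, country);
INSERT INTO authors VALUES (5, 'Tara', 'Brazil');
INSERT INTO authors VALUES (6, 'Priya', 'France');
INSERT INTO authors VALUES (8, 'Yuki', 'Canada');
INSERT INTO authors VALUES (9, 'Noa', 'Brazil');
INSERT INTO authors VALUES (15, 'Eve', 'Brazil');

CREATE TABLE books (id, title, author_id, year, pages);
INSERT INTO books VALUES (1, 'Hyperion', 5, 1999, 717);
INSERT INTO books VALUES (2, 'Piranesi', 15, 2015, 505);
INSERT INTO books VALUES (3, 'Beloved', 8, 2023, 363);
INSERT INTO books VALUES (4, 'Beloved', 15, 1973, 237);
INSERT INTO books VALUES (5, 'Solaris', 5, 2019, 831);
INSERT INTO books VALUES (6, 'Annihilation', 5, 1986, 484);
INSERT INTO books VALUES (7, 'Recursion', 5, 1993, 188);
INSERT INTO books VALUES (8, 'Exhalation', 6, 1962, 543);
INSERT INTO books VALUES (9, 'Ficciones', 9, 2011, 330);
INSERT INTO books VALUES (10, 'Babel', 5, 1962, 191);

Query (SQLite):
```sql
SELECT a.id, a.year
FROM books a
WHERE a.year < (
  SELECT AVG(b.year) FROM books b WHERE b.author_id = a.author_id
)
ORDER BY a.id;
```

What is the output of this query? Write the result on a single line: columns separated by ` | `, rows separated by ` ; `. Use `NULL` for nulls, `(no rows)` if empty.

For each books row a, compute AVG(year) over rows sharing a.author_id.
Keep row a if a.year < that per-group AVG.
  author_id=5: AVG(year) = 1991.8
  author_id=6: AVG(year) = 1962.0
  author_id=8: AVG(year) = 2023.0
  author_id=9: AVG(year) = 2011.0
  author_id=15: AVG(year) = 1994.0

4 | 1973 ; 6 | 1986 ; 10 | 1962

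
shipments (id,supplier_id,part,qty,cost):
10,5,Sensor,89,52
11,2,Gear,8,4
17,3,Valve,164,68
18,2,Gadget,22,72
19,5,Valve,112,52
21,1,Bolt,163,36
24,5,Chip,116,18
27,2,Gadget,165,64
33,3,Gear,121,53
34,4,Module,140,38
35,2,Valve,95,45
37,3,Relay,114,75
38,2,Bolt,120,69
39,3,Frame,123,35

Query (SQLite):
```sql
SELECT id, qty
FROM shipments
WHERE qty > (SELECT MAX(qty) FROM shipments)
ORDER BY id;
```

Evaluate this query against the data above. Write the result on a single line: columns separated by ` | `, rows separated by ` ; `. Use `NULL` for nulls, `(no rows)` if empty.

(no rows)

Scalar subquery: MAX(qty) over all shipments rows = 165.
Keep rows where qty > that value.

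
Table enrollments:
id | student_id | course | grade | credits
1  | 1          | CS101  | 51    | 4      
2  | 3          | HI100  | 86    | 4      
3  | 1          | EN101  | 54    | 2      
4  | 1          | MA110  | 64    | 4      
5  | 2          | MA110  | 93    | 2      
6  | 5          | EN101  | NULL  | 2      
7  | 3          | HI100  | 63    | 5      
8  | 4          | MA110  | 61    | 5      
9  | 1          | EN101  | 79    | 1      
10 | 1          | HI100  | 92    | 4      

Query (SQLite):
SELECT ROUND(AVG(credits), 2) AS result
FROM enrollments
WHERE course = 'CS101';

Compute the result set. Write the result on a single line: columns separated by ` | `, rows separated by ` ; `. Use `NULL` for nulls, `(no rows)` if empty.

Rows where course='CS101' → credits values: [4].
AVG = 4 / 1 (rounded to 2 dp).

4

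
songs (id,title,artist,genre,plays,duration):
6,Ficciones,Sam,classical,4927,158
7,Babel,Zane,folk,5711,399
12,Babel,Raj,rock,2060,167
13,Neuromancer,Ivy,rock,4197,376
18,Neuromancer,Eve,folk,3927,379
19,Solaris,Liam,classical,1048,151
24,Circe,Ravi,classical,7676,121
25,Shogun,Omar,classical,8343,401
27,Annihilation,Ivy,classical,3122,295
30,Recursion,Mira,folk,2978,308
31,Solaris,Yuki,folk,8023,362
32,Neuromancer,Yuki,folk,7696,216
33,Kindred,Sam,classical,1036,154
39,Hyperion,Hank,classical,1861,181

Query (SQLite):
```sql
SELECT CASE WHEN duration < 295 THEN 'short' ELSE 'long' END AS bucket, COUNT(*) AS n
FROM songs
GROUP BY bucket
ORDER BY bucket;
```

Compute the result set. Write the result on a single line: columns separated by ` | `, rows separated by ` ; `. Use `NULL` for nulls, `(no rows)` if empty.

long | 7 ; short | 7

Bucket rows by duration < 295 → 'short' else 'long'; count each bucket.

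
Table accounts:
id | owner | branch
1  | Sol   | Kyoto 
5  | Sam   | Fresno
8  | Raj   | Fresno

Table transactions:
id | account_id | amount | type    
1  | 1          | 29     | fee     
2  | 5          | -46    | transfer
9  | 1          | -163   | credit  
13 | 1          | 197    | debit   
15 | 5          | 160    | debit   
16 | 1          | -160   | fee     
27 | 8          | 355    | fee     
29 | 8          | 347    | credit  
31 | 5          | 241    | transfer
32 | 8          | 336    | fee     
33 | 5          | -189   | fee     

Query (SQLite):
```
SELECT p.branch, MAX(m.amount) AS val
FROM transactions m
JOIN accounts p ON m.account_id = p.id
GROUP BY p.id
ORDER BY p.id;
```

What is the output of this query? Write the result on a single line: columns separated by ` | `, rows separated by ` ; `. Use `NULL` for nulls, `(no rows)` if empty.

Kyoto | 197 ; Fresno | 241 ; Fresno | 355

Join each transactions row to its accounts via account_id.
Group joined rows by accounts.id; compute MAX(m.amount) per group.
  1: ids {1, 9, 13, 16} → MAX(m.amount)=197
  5: ids {2, 15, 31, 33} → MAX(m.amount)=241
  8: ids {27, 29, 32} → MAX(m.amount)=355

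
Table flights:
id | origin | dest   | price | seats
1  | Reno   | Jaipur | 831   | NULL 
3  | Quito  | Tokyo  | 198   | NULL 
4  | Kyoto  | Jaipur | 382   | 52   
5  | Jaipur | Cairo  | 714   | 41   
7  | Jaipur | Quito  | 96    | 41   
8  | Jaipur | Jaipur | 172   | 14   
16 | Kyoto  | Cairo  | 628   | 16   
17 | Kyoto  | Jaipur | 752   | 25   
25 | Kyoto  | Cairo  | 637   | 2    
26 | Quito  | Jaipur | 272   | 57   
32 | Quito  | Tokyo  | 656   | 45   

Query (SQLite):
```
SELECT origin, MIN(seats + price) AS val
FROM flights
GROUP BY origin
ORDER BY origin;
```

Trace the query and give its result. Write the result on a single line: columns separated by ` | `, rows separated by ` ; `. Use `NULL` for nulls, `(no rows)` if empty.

For each row compute seats + price.
Group by origin; take MIN of the expression per group.
  Jaipur: ids {5, 7, 8} → MIN(seats + price)=137
  Kyoto: ids {4, 16, 17, 25} → MIN(seats + price)=434
  Quito: ids {3, 26, 32} → MIN(seats + price)=329
  Reno: ids {1} → MIN(seats + price)=NULL

Jaipur | 137 ; Kyoto | 434 ; Quito | 329 ; Reno | NULL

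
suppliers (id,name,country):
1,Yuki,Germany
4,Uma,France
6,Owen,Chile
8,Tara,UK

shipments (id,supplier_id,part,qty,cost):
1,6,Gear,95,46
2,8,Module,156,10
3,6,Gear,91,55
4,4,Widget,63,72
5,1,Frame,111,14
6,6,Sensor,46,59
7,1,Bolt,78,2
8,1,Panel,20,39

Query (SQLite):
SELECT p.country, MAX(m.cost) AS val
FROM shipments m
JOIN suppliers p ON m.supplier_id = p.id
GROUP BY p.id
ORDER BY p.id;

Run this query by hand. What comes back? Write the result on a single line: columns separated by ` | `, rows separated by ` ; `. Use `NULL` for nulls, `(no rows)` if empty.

Germany | 39 ; France | 72 ; Chile | 59 ; UK | 10

Join each shipments row to its suppliers via supplier_id.
Group joined rows by suppliers.id; compute MAX(m.cost) per group.
  1: ids {5, 7, 8} → MAX(m.cost)=39
  4: ids {4} → MAX(m.cost)=72
  6: ids {1, 3, 6} → MAX(m.cost)=59
  8: ids {2} → MAX(m.cost)=10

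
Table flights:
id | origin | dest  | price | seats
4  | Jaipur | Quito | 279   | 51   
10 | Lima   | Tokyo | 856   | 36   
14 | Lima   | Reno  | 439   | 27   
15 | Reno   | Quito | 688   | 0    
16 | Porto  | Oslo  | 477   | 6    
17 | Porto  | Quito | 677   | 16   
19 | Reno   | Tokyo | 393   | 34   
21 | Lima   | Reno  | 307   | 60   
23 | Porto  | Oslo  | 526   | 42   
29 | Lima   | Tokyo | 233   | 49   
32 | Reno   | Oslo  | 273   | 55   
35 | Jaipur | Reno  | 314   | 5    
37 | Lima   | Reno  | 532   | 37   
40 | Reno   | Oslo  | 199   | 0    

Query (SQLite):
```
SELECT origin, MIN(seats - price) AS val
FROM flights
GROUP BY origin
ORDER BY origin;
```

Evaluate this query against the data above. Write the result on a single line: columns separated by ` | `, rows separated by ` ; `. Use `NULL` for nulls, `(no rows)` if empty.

Jaipur | -309 ; Lima | -820 ; Porto | -661 ; Reno | -688

For each row compute seats - price.
Group by origin; take MIN of the expression per group.
  Jaipur: ids {4, 35} → MIN(seats - price)=-309
  Lima: ids {10, 14, 21, 29, 37} → MIN(seats - price)=-820
  Porto: ids {16, 17, 23} → MIN(seats - price)=-661
  Reno: ids {15, 19, 32, 40} → MIN(seats - price)=-688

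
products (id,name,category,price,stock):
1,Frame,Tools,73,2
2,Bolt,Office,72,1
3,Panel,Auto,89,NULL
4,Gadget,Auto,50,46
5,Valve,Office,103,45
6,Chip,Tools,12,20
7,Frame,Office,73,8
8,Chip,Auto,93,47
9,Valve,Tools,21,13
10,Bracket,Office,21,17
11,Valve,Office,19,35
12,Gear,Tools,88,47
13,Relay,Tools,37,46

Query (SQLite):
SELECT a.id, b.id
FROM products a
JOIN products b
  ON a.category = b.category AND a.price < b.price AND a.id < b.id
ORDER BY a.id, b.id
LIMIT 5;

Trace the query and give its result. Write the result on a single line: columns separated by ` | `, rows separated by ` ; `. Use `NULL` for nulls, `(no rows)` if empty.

Pairs (a,b) with same category, a.price < b.price, a.id < b.id.
category groups: Auto:{3,4,8} Office:{2,5,7,10,11} Tools:{1,6,9,12,13}
Ordered by (a.id, b.id); first 5.

1 | 12 ; 2 | 5 ; 2 | 7 ; 3 | 8 ; 4 | 8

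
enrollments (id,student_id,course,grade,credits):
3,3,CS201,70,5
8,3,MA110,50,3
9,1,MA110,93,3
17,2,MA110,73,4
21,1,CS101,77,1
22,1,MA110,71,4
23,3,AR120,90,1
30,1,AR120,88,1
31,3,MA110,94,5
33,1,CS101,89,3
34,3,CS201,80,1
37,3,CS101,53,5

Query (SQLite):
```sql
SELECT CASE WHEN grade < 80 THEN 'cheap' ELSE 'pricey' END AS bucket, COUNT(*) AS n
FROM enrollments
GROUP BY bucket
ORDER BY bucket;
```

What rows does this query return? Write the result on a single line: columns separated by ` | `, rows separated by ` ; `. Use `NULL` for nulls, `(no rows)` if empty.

Bucket rows by grade < 80 → 'cheap' else 'pricey'; count each bucket.

cheap | 6 ; pricey | 6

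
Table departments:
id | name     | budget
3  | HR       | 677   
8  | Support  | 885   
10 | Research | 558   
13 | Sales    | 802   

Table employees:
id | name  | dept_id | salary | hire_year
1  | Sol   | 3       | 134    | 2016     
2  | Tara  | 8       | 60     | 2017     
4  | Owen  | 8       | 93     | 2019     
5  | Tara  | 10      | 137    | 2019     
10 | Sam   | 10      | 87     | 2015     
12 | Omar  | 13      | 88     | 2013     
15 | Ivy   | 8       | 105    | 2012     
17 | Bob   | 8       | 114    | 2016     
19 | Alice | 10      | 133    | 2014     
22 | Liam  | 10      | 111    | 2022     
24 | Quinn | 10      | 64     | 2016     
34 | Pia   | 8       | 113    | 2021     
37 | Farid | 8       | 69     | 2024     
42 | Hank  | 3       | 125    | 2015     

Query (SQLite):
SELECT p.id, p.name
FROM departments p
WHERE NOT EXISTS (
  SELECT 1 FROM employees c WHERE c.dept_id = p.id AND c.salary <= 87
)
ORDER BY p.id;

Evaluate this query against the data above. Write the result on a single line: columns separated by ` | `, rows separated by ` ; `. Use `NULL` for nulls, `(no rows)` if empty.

3 | HR ; 13 | Sales

For each departments row, check whether any employees with matching dept_id has salary <= 87.
Keep rows where that is false.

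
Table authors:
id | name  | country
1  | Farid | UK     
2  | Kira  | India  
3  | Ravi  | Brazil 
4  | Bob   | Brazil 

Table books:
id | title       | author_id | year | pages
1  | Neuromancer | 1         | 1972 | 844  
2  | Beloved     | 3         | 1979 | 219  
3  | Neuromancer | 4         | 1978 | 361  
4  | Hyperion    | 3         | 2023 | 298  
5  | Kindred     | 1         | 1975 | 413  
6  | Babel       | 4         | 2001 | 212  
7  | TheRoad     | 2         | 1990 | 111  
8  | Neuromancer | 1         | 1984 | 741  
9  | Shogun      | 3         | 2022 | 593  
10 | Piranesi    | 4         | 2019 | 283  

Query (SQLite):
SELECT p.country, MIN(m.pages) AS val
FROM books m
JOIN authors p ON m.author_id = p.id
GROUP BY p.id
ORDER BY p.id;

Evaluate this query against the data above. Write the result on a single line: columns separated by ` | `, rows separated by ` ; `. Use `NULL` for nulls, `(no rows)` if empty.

UK | 413 ; India | 111 ; Brazil | 219 ; Brazil | 212

Join each books row to its authors via author_id.
Group joined rows by authors.id; compute MIN(m.pages) per group.
  1: ids {1, 5, 8} → MIN(m.pages)=413
  2: ids {7} → MIN(m.pages)=111
  3: ids {2, 4, 9} → MIN(m.pages)=219
  4: ids {3, 6, 10} → MIN(m.pages)=212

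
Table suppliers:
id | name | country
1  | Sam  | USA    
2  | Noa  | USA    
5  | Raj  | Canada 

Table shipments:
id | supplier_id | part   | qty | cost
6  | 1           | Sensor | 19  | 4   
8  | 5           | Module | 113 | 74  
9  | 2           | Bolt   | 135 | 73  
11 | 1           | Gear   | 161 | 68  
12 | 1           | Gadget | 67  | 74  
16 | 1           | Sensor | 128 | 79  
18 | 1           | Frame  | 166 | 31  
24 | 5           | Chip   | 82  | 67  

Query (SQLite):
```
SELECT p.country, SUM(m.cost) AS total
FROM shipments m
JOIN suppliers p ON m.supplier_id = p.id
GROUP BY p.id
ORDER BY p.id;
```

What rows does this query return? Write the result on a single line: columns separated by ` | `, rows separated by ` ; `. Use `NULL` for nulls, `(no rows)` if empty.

USA | 256 ; USA | 73 ; Canada | 141

Join each shipments row to its suppliers via supplier_id.
Group joined rows by suppliers.id; compute SUM(m.cost) per group.
  1: ids {6, 11, 12, 16, 18} → SUM(m.cost)=256
  2: ids {9} → SUM(m.cost)=73
  5: ids {8, 24} → SUM(m.cost)=141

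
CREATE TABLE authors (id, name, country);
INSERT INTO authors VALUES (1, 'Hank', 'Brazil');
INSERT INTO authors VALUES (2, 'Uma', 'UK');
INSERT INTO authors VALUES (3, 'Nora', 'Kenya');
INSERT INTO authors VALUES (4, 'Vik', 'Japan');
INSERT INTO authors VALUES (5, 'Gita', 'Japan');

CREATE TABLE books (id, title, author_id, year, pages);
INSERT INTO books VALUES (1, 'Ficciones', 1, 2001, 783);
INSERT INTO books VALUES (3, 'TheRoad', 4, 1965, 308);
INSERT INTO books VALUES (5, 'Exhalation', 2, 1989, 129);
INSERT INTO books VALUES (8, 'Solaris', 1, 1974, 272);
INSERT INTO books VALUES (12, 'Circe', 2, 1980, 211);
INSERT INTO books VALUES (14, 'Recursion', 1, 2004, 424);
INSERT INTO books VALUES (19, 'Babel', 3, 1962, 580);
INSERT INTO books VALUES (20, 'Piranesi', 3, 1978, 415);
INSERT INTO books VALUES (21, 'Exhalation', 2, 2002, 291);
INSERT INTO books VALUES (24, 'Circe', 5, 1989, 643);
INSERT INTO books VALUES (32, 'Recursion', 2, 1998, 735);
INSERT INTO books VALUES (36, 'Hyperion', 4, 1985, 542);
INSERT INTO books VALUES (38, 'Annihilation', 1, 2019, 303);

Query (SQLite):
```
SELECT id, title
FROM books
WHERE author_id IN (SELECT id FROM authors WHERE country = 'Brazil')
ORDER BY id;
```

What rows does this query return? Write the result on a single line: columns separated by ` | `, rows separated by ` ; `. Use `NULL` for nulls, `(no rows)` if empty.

Inner query: authors.id where country = 'Brazil'.
Outer: keep books rows whose author_id is in that set.
Inner query → {1}

1 | Ficciones ; 8 | Solaris ; 14 | Recursion ; 38 | Annihilation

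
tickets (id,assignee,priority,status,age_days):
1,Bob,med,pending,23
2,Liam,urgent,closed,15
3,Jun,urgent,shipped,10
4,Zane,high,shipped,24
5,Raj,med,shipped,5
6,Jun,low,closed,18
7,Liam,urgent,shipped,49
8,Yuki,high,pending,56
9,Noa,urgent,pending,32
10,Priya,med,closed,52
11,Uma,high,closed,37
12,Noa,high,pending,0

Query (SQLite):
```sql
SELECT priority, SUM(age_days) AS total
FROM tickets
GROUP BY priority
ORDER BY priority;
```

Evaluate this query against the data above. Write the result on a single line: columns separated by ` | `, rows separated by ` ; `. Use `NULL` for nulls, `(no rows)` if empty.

high | 117 ; low | 18 ; med | 80 ; urgent | 106

Partition tickets by priority; compute SUM(age_days) within each group.
  high: ids {4, 8, 11, 12} → SUM(age_days)=117
  low: ids {6} → SUM(age_days)=18
  med: ids {1, 5, 10} → SUM(age_days)=80
  urgent: ids {2, 3, 7, 9} → SUM(age_days)=106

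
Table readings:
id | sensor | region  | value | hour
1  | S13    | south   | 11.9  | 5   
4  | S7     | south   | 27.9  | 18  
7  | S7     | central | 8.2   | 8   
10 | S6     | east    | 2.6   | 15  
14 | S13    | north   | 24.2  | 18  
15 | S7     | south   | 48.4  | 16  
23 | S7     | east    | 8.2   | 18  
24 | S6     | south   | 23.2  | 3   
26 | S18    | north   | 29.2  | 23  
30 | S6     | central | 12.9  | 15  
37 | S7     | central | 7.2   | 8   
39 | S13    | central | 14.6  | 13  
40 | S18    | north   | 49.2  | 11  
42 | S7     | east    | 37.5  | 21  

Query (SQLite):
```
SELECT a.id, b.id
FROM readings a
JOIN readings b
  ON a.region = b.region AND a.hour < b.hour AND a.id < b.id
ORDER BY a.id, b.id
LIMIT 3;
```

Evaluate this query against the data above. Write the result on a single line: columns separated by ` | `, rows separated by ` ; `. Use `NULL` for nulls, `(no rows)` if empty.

1 | 4 ; 1 | 15 ; 7 | 30

Pairs (a,b) with same region, a.hour < b.hour, a.id < b.id.
region groups: central:{7,30,37,39} east:{10,23,42} north:{14,26,40} south:{1,4,15,24}
Ordered by (a.id, b.id); first 3.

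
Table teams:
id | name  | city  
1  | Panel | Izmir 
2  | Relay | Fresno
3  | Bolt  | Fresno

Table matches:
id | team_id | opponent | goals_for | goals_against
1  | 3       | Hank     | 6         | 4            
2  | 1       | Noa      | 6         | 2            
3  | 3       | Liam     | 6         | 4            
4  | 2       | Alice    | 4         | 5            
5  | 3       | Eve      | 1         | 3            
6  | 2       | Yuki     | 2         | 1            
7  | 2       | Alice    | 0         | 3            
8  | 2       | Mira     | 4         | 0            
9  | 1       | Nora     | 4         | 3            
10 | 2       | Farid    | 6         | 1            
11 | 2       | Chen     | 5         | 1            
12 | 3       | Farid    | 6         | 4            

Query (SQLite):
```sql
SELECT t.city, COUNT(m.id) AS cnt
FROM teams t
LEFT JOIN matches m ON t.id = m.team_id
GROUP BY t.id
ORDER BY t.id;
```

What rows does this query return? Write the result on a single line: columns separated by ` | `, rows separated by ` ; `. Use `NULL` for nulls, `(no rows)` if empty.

LEFT JOIN keeps every teams row; unmatched ones get NULL for matches columns.
Group by teams.id and compute COUNT(m.id). COUNT(col) of an all-NULL group is 0.
  1: ids {2, 9} → COUNT(m.id)=2
  2: ids {4, 6, 7, 8, 10, 11} → COUNT(m.id)=6
  3: ids {1, 3, 5, 12} → COUNT(m.id)=4

Izmir | 2 ; Fresno | 6 ; Fresno | 4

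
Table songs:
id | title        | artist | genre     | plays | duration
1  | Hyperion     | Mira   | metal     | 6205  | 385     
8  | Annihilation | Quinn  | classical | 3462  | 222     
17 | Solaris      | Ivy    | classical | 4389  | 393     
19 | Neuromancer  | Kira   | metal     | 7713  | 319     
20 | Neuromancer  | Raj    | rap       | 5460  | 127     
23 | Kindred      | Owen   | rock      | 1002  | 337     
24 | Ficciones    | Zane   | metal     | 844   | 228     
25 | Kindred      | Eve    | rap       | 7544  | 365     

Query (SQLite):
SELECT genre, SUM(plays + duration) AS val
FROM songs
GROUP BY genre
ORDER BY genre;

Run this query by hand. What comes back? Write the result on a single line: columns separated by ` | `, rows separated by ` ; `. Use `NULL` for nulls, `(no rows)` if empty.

For each row compute plays + duration.
Group by genre; take SUM of the expression per group.
  classical: ids {8, 17} → SUM(plays + duration)=8466
  metal: ids {1, 19, 24} → SUM(plays + duration)=15694
  rap: ids {20, 25} → SUM(plays + duration)=13496
  rock: ids {23} → SUM(plays + duration)=1339

classical | 8466 ; metal | 15694 ; rap | 13496 ; rock | 1339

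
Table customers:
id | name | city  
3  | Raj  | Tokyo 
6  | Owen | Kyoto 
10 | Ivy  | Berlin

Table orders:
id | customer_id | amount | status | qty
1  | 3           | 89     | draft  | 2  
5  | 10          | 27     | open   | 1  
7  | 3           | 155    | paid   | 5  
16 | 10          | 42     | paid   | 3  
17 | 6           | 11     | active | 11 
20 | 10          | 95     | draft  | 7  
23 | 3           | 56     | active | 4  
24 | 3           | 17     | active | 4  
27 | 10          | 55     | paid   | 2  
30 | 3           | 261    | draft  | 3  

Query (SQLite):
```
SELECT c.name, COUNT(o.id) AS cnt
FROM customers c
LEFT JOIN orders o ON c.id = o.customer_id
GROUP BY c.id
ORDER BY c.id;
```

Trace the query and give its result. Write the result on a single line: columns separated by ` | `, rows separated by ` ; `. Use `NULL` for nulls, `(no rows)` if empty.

LEFT JOIN keeps every customers row; unmatched ones get NULL for orders columns.
Group by customers.id and compute COUNT(o.id). COUNT(col) of an all-NULL group is 0.
  3: ids {1, 7, 23, 24, 30} → COUNT(o.id)=5
  6: ids {17} → COUNT(o.id)=1
  10: ids {5, 16, 20, 27} → COUNT(o.id)=4

Raj | 5 ; Owen | 1 ; Ivy | 4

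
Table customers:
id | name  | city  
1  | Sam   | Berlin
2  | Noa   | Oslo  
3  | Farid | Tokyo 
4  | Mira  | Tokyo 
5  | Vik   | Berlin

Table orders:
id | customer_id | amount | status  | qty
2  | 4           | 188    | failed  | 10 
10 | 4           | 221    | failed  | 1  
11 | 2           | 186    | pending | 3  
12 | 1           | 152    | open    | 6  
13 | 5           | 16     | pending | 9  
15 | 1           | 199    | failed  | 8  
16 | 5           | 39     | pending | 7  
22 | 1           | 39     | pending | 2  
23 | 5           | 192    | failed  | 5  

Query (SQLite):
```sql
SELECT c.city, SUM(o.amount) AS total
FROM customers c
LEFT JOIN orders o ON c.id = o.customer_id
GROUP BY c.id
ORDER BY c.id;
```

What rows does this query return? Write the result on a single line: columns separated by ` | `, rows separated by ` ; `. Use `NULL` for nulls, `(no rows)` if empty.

LEFT JOIN keeps every customers row; unmatched ones get NULL for orders columns.
Group by customers.id and compute SUM(o.amount). SUM over an all-NULL group is NULL.
  1: ids {12, 15, 22} → SUM(o.amount)=390
  2: ids {11} → SUM(o.amount)=186
  3: ids {—} → SUM(o.amount)=NULL
  4: ids {2, 10} → SUM(o.amount)=409
  5: ids {13, 16, 23} → SUM(o.amount)=247

Berlin | 390 ; Oslo | 186 ; Tokyo | NULL ; Tokyo | 409 ; Berlin | 247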